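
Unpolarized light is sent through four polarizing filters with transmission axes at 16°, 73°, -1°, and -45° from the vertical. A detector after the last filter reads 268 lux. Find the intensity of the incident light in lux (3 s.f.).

Unpolarized light through the first polarizer → I₁ = ½ I₀, now polarized at 16°.
I₂ = I₁ cos²(73° − 16°) = 0.5 I₀ · cos²(57°) = 0.1483 I₀.
I₃ = I₂ cos²(-1° − 73°) = 0.1483 I₀ · cos²(74°) = 0.01127 I₀.
I₄ = I₃ cos²(-45° + 1°) = 0.01127 I₀ · cos²(44°) = 0.005831 I₀.
So 268 lux = 0.005831 I₀, giving I₀ = 268/0.005831 = 4.596e+04 lux.

I₀ ≈ 4.60e4 lux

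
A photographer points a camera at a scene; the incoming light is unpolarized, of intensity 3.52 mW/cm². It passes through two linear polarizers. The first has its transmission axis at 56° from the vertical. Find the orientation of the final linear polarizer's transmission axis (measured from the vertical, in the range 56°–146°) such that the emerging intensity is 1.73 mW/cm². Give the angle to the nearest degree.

Unpolarized light through the first polarizer → I₁ = ½ I₀, now polarized at 56°.
Target fraction: 1.73 / 3.52 mW/cm² = 0.4915 of I₀.
Need I₂/I₀ = 0.4915, so cos²(θ − 56°) = 0.4915 / 0.5 = 0.983.
θ − 56° = arccos(√0.983) = 7.5°, giving θ ≈ 56 + 7.5 = 63.5°.

θ ≈ 64°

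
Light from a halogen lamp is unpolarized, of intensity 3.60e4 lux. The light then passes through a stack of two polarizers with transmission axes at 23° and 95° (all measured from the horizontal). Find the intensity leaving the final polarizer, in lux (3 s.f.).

I ≈ 1720 lux

Unpolarized light through the first polarizer → I₁ = 3.60e4 lux/2 = 1.8e+04 lux, polarized at 23°.
I₂ = I₁ · cos²(72°) = 1.8e+04 · 0.09549 = 1719 lux.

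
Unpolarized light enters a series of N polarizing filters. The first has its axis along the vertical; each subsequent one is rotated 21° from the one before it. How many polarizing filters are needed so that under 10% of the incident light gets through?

N = 13

First polarizer halves the unpolarized light: factor 1/2.
Each further stage multiplies by cos²(21°) = 0.8716.
After N polarizers: T = 0.5·0.8716^(N−1). Require T < 0.10 ⇒ N−1 > ln(0.10/0.5)/ln(0.8716) = 11.71, so N−1 ≥ 12 and N = 13.
Check: N=13 gives T = 0.09608 < 0.10; N=12 gives T = 0.1102.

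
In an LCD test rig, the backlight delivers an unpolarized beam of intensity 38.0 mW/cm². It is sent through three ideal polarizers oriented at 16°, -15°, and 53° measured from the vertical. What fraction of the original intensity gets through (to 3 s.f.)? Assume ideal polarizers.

Unpolarized light through the first polarizer → I₁ = 38.0 mW/cm²/2 = 19 mW/cm², polarized at 16°.
I₂ = I₁ · cos²(31°) = 19 · 0.7347 = 13.96 mW/cm².
I₃ = I₂ · cos²(68°) = 13.96 · 0.1403 = 1.959 mW/cm².
Transmitted fraction = 0.05155.

I/I₀ ≈ 0.0516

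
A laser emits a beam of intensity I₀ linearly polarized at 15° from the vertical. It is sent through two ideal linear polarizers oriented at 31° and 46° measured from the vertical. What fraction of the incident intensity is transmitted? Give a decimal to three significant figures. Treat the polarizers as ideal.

≈ 0.862 I₀

By Malus's law, I₁ = I₀ cos²(31° − 15°) = I₀ cos²(16°) = 0.924 I₀.
I₂ = I₁ cos²(46° − 31°) = 0.924 I₀ · cos²(15°) = 0.8621 I₀.
Transmitted fraction = 0.8621.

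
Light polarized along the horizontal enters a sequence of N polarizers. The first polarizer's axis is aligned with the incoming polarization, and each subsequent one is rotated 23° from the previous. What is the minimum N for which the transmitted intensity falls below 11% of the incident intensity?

First polarizer is aligned with the polarization: full transmission.
Each further stage multiplies by cos²(23°) = 0.8473.
After N polarizers: T = 0.8473^(N−1). Require T < 0.11 ⇒ N−1 > ln(0.11)/ln(0.8473) = 13.32, so N−1 ≥ 14 and N = 15.
Check: N=15 gives T = 0.09834 < 0.11; N=14 gives T = 0.1161.

N = 15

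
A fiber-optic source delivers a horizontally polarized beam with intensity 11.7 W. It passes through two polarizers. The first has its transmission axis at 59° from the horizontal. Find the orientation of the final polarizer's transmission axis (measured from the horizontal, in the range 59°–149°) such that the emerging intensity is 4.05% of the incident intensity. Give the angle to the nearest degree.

By Malus's law, I₁ = I₀ cos²(59° − 0°) = I₀ cos²(59°) = 0.2653 I₀.
Need I₂/I₀ = 0.0405, so cos²(θ − 59°) = 0.0405 / 0.2653 = 0.1527.
θ − 59° = arccos(√0.1527) = 67.0°, giving θ ≈ 59 + 67.0 = 126.0°.

θ ≈ 126°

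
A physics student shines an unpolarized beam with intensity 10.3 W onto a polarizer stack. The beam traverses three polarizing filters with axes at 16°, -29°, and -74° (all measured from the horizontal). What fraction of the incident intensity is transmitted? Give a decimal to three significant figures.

I/I₀ ≈ 0.125

Unpolarized light through the first polarizer → I₁ = 10.3 W/2 = 5.15 W, polarized at 16°.
I₂ = I₁ · cos²(45°) = 5.15 · 0.5 = 2.575 W.
I₃ = I₂ · cos²(45°) = 2.575 · 0.5 = 1.288 W.
Transmitted fraction = 0.125.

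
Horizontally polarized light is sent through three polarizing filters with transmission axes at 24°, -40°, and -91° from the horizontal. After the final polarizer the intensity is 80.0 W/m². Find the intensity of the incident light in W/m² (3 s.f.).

I₀ ≈ 1260 W/m²

I₁ = I₀ cos²(24° − 0°) = I₀ cos²(24°) = 0.8346 I₀.
I₂ = I₁ cos²(-40° − 24°) = 0.8346 I₀ · cos²(64°) = 0.1604 I₀.
I₃ = I₂ cos²(-91° + 40°) = 0.1604 I₀ · cos²(51°) = 0.06352 I₀.
So 80.0 W/m² = 0.06352 I₀, giving I₀ = 80.0/0.06352 = 1260 W/m².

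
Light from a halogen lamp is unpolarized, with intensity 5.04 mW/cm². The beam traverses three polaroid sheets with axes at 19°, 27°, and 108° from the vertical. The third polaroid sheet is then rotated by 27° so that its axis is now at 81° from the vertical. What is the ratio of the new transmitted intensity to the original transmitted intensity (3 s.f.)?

I_new/I_old ≈ 14.1

Before rotation:
Unpolarized light through the first polarizer → I₁ = ½ I₀, now polarized at 19°.
I₂ = I₁ cos²(27° − 19°) = 0.5 I₀ · cos²(8°) = 0.4903 I₀.
I₃ = I₂ cos²(108° − 27°) = 0.4903 I₀ · cos²(81°) = 0.012 I₀.
After rotation:
Unpolarized light through the first polarizer → I₁ = ½ I₀, now polarized at 19°.
I₂ = I₁ cos²(27° − 19°) = 0.5 I₀ · cos²(8°) = 0.4903 I₀.
I₃ = I₂ cos²(81° − 27°) = 0.4903 I₀ · cos²(54°) = 0.1694 I₀.
Ratio = 0.1694 / 0.012 = 14.12.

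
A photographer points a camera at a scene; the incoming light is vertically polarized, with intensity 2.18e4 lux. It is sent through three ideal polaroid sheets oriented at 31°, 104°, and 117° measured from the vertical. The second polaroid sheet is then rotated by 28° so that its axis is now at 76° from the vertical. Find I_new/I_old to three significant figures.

Before rotation:
By Malus's law, I₁ = I₀ cos²(31° − 0°) = I₀ cos²(31°) = 0.7347 I₀.
I₂ = I₁ cos²(104° − 31°) = 0.7347 I₀ · cos²(73°) = 0.06281 I₀.
I₃ = I₂ cos²(117° − 104°) = 0.06281 I₀ · cos²(13°) = 0.05963 I₀.
After rotation:
I₁ = I₀ cos²(31° − 0°) = I₀ cos²(31°) = 0.7347 I₀.
I₂ = I₁ cos²(76° − 31°) = 0.7347 I₀ · cos²(45°) = 0.3674 I₀.
I₃ = I₂ cos²(117° − 76°) = 0.3674 I₀ · cos²(41°) = 0.2092 I₀.
Ratio = 0.2092 / 0.05963 = 3.509.

I_new/I_old ≈ 3.51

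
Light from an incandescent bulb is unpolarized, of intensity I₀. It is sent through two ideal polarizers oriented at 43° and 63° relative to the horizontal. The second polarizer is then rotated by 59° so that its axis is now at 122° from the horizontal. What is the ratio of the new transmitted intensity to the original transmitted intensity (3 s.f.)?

Before rotation:
Unpolarized light through the first polarizer → I₁ = ½ I₀, now polarized at 43°.
I₂ = I₁ cos²(63° − 43°) = 0.5 I₀ · cos²(20°) = 0.4415 I₀.
After rotation:
Unpolarized light through the first polarizer → I₁ = ½ I₀, now polarized at 43°.
I₂ = I₁ cos²(122° − 43°) = 0.5 I₀ · cos²(79°) = 0.0182 I₀.
Ratio = 0.0182 / 0.4415 = 0.04123.

I_new/I_old ≈ 0.0412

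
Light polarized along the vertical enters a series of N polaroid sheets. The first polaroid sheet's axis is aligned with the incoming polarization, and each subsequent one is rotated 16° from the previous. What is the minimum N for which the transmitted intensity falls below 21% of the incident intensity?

N = 21

First polarizer is aligned with the polarization: full transmission.
Each further stage multiplies by cos²(16°) = 0.924.
After N polarizers: T = 0.924^(N−1). Require T < 0.21 ⇒ N−1 > ln(0.21)/ln(0.924) = 19.75, so N−1 ≥ 20 and N = 21.
Check: N=21 gives T = 0.2059 < 0.21; N=20 gives T = 0.2228.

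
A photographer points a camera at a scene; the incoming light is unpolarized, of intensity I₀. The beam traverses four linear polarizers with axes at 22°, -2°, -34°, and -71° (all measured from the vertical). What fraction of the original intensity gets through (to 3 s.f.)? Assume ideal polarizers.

≈ 0.191 I₀

Unpolarized light through the first polarizer → I₁ = ½ I₀, now polarized at 22°.
I₂ = I₁ cos²(-2° − 22°) = 0.5 I₀ · cos²(24°) = 0.4173 I₀.
I₃ = I₂ cos²(-34° + 2°) = 0.4173 I₀ · cos²(32°) = 0.3001 I₀.
I₄ = I₃ cos²(-71° + 34°) = 0.3001 I₀ · cos²(37°) = 0.1914 I₀.
Transmitted fraction = 0.1914.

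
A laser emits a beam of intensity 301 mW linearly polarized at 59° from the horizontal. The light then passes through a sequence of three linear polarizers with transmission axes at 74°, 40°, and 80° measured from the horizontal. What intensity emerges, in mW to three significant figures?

I ≈ 113 mW

I₁ = 301 mW · cos²(15°) = 280.8 mW.
I₂ = I₁ · cos²(34°) = 280.8 · 0.6873 = 193 mW.
I₃ = I₂ · cos²(40°) = 193 · 0.5868 = 113.3 mW.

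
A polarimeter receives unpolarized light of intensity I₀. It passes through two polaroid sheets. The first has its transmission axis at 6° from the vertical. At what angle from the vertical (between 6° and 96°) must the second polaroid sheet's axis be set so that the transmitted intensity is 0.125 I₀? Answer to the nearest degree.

Unpolarized light through the first polarizer → I₁ = ½ I₀, now polarized at 6°.
Need I₂/I₀ = 0.125, so cos²(θ − 6°) = 0.125 / 0.5 = 0.25.
θ − 6° = arccos(√0.25) = 60.0°, giving θ ≈ 6 + 60.0 = 66.0°.

θ ≈ 66°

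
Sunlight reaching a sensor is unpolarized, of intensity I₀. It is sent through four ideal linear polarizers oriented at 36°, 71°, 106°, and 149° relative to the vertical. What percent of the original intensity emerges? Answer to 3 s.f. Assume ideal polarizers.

≈ 12.0%

Unpolarized light through the first polarizer → I₁ = ½ I₀, now polarized at 36°.
I₂ = I₁ cos²(71° − 36°) = 0.5 I₀ · cos²(35°) = 0.3355 I₀.
I₃ = I₂ cos²(106° − 71°) = 0.3355 I₀ · cos²(35°) = 0.2251 I₀.
I₄ = I₃ cos²(149° − 106°) = 0.2251 I₀ · cos²(43°) = 0.1204 I₀.
That is 12.04% of the incident intensity.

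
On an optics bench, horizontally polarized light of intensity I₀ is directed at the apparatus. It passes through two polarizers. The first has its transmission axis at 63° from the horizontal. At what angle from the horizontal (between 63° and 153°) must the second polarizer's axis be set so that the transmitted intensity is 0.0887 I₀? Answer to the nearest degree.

By Malus's law, I₁ = I₀ cos²(63° − 0°) = I₀ cos²(63°) = 0.2061 I₀.
Need I₂/I₀ = 0.0887, so cos²(θ − 63°) = 0.0887 / 0.2061 = 0.4304.
θ − 63° = arccos(√0.4304) = 49.0°, giving θ ≈ 63 + 49.0 = 112.0°.

θ ≈ 112°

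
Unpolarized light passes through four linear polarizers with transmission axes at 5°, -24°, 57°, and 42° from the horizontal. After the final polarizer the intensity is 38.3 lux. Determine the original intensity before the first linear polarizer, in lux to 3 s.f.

Unpolarized light through the first polarizer → I₁ = ½ I₀, now polarized at 5°.
I₂ = I₁ cos²(-24° − 5°) = 0.5 I₀ · cos²(29°) = 0.3825 I₀.
I₃ = I₂ cos²(57° + 24°) = 0.3825 I₀ · cos²(81°) = 0.00936 I₀.
I₄ = I₃ cos²(42° − 57°) = 0.00936 I₀ · cos²(15°) = 0.008733 I₀.
So 38.3 lux = 0.008733 I₀, giving I₀ = 38.3/0.008733 = 4386 lux.

I₀ ≈ 4390 lux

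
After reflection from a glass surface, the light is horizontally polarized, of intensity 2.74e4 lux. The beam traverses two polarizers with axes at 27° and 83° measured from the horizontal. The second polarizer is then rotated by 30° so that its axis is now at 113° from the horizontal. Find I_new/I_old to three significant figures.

I_new/I_old ≈ 0.0156

Before rotation:
By Malus's law, I₁ = I₀ cos²(27° − 0°) = I₀ cos²(27°) = 0.7939 I₀.
I₂ = I₁ cos²(83° − 27°) = 0.7939 I₀ · cos²(56°) = 0.2482 I₀.
After rotation:
I₁ = I₀ cos²(27° − 0°) = I₀ cos²(27°) = 0.7939 I₀.
I₂ = I₁ cos²(113° − 27°) = 0.7939 I₀ · cos²(86°) = 0.003863 I₀.
Ratio = 0.003863 / 0.2482 = 0.01556.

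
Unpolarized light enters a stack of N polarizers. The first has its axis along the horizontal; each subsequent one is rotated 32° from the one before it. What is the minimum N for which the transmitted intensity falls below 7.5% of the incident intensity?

N = 7

First polarizer halves the unpolarized light: factor 1/2.
Each further stage multiplies by cos²(32°) = 0.7192.
After N polarizers: T = 0.5·0.7192^(N−1). Require T < 0.075 ⇒ N−1 > ln(0.075/0.5)/ln(0.7192) = 5.76, so N−1 ≥ 6 and N = 7.
Check: N=7 gives T = 0.06919 < 0.075; N=6 gives T = 0.0962.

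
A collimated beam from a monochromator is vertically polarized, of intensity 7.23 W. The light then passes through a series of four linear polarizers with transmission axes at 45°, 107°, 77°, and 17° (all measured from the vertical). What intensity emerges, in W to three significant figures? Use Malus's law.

By Malus's law, I₁ = 7.23 W · cos²(45°) = 3.615 W.
I₂ = I₁ · cos²(62°) = 3.615 · 0.2204 = 0.7968 W.
I₃ = I₂ · cos²(30°) = 0.7968 · 0.75 = 0.5976 W.
I₄ = I₃ · cos²(60°) = 0.5976 · 0.25 = 0.1494 W.

I ≈ 0.149 W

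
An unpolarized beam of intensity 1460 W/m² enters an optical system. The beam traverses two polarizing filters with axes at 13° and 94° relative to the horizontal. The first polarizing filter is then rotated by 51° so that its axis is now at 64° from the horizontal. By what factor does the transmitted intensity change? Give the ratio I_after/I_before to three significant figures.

Before rotation:
Unpolarized light through the first polarizer → I₁ = ½ I₀, now polarized at 13°.
I₂ = I₁ cos²(94° − 13°) = 0.5 I₀ · cos²(81°) = 0.01224 I₀.
After rotation:
Unpolarized light through the first polarizer → I₁ = ½ I₀, now polarized at 64°.
I₂ = I₁ cos²(94° − 64°) = 0.5 I₀ · cos²(30°) = 0.375 I₀.
Ratio = 0.375 / 0.01224 = 30.65.

I_new/I_old ≈ 30.6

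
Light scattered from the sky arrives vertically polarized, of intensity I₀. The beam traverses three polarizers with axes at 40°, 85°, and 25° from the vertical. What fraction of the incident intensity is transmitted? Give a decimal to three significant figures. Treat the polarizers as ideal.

By Malus's law, I₁ = I₀ cos²(40° − 0°) = I₀ cos²(40°) = 0.5868 I₀.
I₂ = I₁ cos²(85° − 40°) = 0.5868 I₀ · cos²(45°) = 0.2934 I₀.
I₃ = I₂ cos²(25° − 85°) = 0.2934 I₀ · cos²(60°) = 0.07335 I₀.
Transmitted fraction = 0.07335.

≈ 0.0734 I₀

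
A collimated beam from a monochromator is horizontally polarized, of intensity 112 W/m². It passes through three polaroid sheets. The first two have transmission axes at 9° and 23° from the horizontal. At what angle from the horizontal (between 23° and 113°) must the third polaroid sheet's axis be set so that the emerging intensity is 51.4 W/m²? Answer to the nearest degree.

By Malus's law, I₁ = I₀ cos²(9° − 0°) = I₀ cos²(9°) = 0.9755 I₀.
I₂ = I₁ cos²(23° − 9°) = 0.9755 I₀ · cos²(14°) = 0.9184 I₀.
Target fraction: 51.4 / 112 W/m² = 0.4589 of I₀.
Need I₃/I₀ = 0.4589, so cos²(θ − 23°) = 0.4589 / 0.9184 = 0.4997.
θ − 23° = arccos(√0.4997) = 45.0°, giving θ ≈ 23 + 45.0 = 68.0°.

θ ≈ 68°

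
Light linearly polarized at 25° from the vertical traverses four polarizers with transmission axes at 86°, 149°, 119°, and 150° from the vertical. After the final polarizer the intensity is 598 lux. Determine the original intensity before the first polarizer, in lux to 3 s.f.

I₁ = I₀ cos²(86° − 25°) = I₀ cos²(61°) = 0.235 I₀.
I₂ = I₁ cos²(149° − 86°) = 0.235 I₀ · cos²(63°) = 0.04844 I₀.
I₃ = I₂ cos²(119° − 149°) = 0.04844 I₀ · cos²(30°) = 0.03633 I₀.
I₄ = I₃ cos²(150° − 119°) = 0.03633 I₀ · cos²(31°) = 0.02669 I₀.
So 598 lux = 0.02669 I₀, giving I₀ = 598/0.02669 = 2.24e+04 lux.

I₀ ≈ 2.24e4 lux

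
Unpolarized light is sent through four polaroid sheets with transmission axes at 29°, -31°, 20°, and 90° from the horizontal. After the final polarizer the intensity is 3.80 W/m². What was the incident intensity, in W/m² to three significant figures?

I₀ ≈ 656 W/m²

Unpolarized light through the first polarizer → I₁ = ½ I₀, now polarized at 29°.
I₂ = I₁ cos²(-31° − 29°) = 0.5 I₀ · cos²(60°) = 0.125 I₀.
I₃ = I₂ cos²(20° + 31°) = 0.125 I₀ · cos²(51°) = 0.04951 I₀.
I₄ = I₃ cos²(90° − 20°) = 0.04951 I₀ · cos²(70°) = 0.005791 I₀.
So 3.80 W/m² = 0.005791 I₀, giving I₀ = 3.80/0.005791 = 656.2 W/m².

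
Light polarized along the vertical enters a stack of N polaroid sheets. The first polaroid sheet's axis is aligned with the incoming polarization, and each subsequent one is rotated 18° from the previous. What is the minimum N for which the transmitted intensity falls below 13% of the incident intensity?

First polarizer is aligned with the polarization: full transmission.
Each further stage multiplies by cos²(18°) = 0.9045.
After N polarizers: T = 0.9045^(N−1). Require T < 0.13 ⇒ N−1 > ln(0.13)/ln(0.9045) = 20.33, so N−1 ≥ 21 and N = 22.
Check: N=22 gives T = 0.1215 < 0.13; N=21 gives T = 0.1344.

N = 22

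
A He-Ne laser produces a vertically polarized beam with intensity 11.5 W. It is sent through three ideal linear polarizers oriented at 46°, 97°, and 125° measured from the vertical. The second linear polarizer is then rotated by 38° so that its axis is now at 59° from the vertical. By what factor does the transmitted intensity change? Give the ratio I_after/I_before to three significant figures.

Before rotation:
I₁ = I₀ cos²(46° − 0°) = I₀ cos²(46°) = 0.4826 I₀.
I₂ = I₁ cos²(97° − 46°) = 0.4826 I₀ · cos²(51°) = 0.1911 I₀.
I₃ = I₂ cos²(125° − 97°) = 0.1911 I₀ · cos²(28°) = 0.149 I₀.
After rotation:
I₁ = I₀ cos²(46° − 0°) = I₀ cos²(46°) = 0.4826 I₀.
I₂ = I₁ cos²(59° − 46°) = 0.4826 I₀ · cos²(13°) = 0.4581 I₀.
I₃ = I₂ cos²(125° − 59°) = 0.4581 I₀ · cos²(66°) = 0.07579 I₀.
Ratio = 0.07579 / 0.149 = 0.5087.

I_new/I_old ≈ 0.509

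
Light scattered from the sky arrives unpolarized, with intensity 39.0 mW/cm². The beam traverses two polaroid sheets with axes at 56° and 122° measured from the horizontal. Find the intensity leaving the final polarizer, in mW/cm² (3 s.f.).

I ≈ 3.23 mW/cm²

Unpolarized light through the first polarizer → I₁ = 39.0 mW/cm²/2 = 19.5 mW/cm², polarized at 56°.
I₂ = I₁ · cos²(66°) = 19.5 · 0.1654 = 3.226 mW/cm².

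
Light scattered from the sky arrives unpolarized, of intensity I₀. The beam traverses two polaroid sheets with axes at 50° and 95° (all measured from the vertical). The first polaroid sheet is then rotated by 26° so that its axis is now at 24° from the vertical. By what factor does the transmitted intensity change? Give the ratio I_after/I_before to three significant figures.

I_new/I_old ≈ 0.212

Before rotation:
Unpolarized light through the first polarizer → I₁ = ½ I₀, now polarized at 50°.
I₂ = I₁ cos²(95° − 50°) = 0.5 I₀ · cos²(45°) = 0.25 I₀.
After rotation:
Unpolarized light through the first polarizer → I₁ = ½ I₀, now polarized at 24°.
I₂ = I₁ cos²(95° − 24°) = 0.5 I₀ · cos²(71°) = 0.053 I₀.
Ratio = 0.053 / 0.25 = 0.212.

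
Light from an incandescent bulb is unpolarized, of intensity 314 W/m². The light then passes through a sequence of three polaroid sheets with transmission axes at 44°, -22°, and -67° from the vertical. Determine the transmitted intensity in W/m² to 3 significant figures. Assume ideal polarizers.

I ≈ 13.0 W/m²

Unpolarized light through the first polarizer → I₁ = 314 W/m²/2 = 157 W/m², polarized at 44°.
I₂ = I₁ · cos²(66°) = 157 · 0.1654 = 25.97 W/m².
I₃ = I₂ · cos²(45°) = 25.97 · 0.5 = 12.99 W/m².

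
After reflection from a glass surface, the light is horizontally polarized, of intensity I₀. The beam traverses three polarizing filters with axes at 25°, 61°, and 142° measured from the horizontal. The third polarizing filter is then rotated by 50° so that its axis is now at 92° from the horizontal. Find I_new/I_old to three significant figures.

Before rotation:
I₁ = I₀ cos²(25° − 0°) = I₀ cos²(25°) = 0.8214 I₀.
I₂ = I₁ cos²(61° − 25°) = 0.8214 I₀ · cos²(36°) = 0.5376 I₀.
I₃ = I₂ cos²(142° − 61°) = 0.5376 I₀ · cos²(81°) = 0.01316 I₀.
After rotation:
I₁ = I₀ cos²(25° − 0°) = I₀ cos²(25°) = 0.8214 I₀.
I₂ = I₁ cos²(61° − 25°) = 0.8214 I₀ · cos²(36°) = 0.5376 I₀.
I₃ = I₂ cos²(92° − 61°) = 0.5376 I₀ · cos²(31°) = 0.395 I₀.
Ratio = 0.395 / 0.01316 = 30.02.

I_new/I_old ≈ 30.0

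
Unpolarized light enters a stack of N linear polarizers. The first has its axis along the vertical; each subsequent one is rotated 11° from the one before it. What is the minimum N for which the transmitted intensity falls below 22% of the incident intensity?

First polarizer halves the unpolarized light: factor 1/2.
Each further stage multiplies by cos²(11°) = 0.9636.
After N polarizers: T = 0.5·0.9636^(N−1). Require T < 0.22 ⇒ N−1 > ln(0.22/0.5)/ln(0.9636) = 22.14, so N−1 ≥ 23 and N = 24.
Check: N=24 gives T = 0.2131 < 0.22; N=23 gives T = 0.2211.

N = 24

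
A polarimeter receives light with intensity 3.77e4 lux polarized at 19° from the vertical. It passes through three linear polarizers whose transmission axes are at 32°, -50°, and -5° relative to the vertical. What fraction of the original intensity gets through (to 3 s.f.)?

I/I₀ ≈ 0.00919

I₁ = 3.77e4 lux · cos²(13°) = 3.579e+04 lux.
I₂ = I₁ · cos²(82°) = 3.579e+04 · 0.01937 = 693.3 lux.
I₃ = I₂ · cos²(45°) = 693.3 · 0.5 = 346.6 lux.
Transmitted fraction = 0.009195.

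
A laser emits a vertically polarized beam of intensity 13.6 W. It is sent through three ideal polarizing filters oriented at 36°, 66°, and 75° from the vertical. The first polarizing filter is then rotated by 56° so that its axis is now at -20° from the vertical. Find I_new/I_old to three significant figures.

I_new/I_old ≈ 0.00875

Before rotation:
By Malus's law, I₁ = I₀ cos²(36° − 0°) = I₀ cos²(36°) = 0.6545 I₀.
I₂ = I₁ cos²(66° − 36°) = 0.6545 I₀ · cos²(30°) = 0.4909 I₀.
I₃ = I₂ cos²(75° − 66°) = 0.4909 I₀ · cos²(9°) = 0.4789 I₀.
After rotation:
I₁ = I₀ cos²(-20° − 0°) = I₀ cos²(20°) = 0.883 I₀.
I₂ = I₁ cos²(66° + 20°) = 0.883 I₀ · cos²(86°) = 0.004297 I₀.
I₃ = I₂ cos²(75° − 66°) = 0.004297 I₀ · cos²(9°) = 0.004192 I₀.
Ratio = 0.004192 / 0.4789 = 0.008753.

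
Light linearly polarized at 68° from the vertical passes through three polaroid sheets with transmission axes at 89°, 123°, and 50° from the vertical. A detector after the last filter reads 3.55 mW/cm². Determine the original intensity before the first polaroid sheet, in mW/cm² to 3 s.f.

By Malus's law, I₁ = I₀ cos²(89° − 68°) = I₀ cos²(21°) = 0.8716 I₀.
I₂ = I₁ cos²(123° − 89°) = 0.8716 I₀ · cos²(34°) = 0.599 I₀.
I₃ = I₂ cos²(50° − 123°) = 0.599 I₀ · cos²(73°) = 0.05121 I₀.
So 3.55 mW/cm² = 0.05121 I₀, giving I₀ = 3.55/0.05121 = 69.33 mW/cm².

I₀ ≈ 69.3 mW/cm²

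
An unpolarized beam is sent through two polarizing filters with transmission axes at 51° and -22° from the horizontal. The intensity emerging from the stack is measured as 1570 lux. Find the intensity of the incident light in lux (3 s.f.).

I₀ ≈ 3.67e4 lux

Unpolarized light through the first polarizer → I₁ = ½ I₀, now polarized at 51°.
I₂ = I₁ cos²(-22° − 51°) = 0.5 I₀ · cos²(73°) = 0.04274 I₀.
So 1570 lux = 0.04274 I₀, giving I₀ = 1570/0.04274 = 3.673e+04 lux.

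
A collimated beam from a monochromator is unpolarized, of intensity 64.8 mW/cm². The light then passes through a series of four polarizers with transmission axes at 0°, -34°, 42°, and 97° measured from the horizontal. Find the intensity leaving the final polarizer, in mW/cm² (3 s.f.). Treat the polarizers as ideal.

Unpolarized light through the first polarizer → I₁ = 64.8 mW/cm²/2 = 32.4 mW/cm², polarized at 0°.
I₂ = I₁ · cos²(34°) = 32.4 · 0.6873 = 22.27 mW/cm².
I₃ = I₂ · cos²(76°) = 22.27 · 0.05853 = 1.303 mW/cm².
I₄ = I₃ · cos²(55°) = 1.303 · 0.329 = 0.4288 mW/cm².

I ≈ 0.429 mW/cm²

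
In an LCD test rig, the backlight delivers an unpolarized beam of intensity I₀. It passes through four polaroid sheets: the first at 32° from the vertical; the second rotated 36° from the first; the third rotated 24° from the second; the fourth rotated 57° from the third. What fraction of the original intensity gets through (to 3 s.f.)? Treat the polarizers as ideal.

≈ 0.0810 I₀

Unpolarized light through the first polarizer → I₁ = ½ I₀, now polarized at 32°.
I₂ = I₁ cos²(36°) = 0.5 · 0.6545 I₀ = 0.3273 I₀.
I₃ = I₂ cos²(24°) = 0.3273 · 0.8346 I₀ = 0.2731 I₀.
I₄ = I₃ cos²(57°) = 0.2731 · 0.2966 I₀ = 0.08101 I₀.
Transmitted fraction = 0.08101.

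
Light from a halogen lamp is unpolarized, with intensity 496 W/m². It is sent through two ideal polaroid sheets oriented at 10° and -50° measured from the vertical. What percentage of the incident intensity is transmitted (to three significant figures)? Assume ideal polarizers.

Unpolarized light through the first polarizer → I₁ = 496 W/m²/2 = 248 W/m², polarized at 10°.
I₂ = I₁ · cos²(60°) = 248 · 0.25 = 62 W/m².
That is 12.5% of the incident intensity.

≈ 12.5%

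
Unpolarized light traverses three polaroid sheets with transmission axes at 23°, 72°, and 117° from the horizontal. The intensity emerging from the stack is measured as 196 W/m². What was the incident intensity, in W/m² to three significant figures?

I₀ ≈ 1820 W/m²

Unpolarized light through the first polarizer → I₁ = ½ I₀, now polarized at 23°.
I₂ = I₁ cos²(72° − 23°) = 0.5 I₀ · cos²(49°) = 0.2152 I₀.
I₃ = I₂ cos²(117° − 72°) = 0.2152 I₀ · cos²(45°) = 0.1076 I₀.
So 196 W/m² = 0.1076 I₀, giving I₀ = 196/0.1076 = 1822 W/m².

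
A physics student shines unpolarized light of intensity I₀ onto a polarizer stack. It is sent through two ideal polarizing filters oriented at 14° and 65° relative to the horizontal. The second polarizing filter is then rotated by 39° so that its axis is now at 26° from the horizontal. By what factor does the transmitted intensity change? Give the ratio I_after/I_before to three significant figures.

Before rotation:
Unpolarized light through the first polarizer → I₁ = ½ I₀, now polarized at 14°.
I₂ = I₁ cos²(65° − 14°) = 0.5 I₀ · cos²(51°) = 0.198 I₀.
After rotation:
Unpolarized light through the first polarizer → I₁ = ½ I₀, now polarized at 14°.
I₂ = I₁ cos²(26° − 14°) = 0.5 I₀ · cos²(12°) = 0.4784 I₀.
Ratio = 0.4784 / 0.198 = 2.416.

I_new/I_old ≈ 2.42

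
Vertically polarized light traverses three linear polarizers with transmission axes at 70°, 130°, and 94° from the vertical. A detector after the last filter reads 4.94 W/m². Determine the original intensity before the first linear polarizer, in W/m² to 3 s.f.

By Malus's law, I₁ = I₀ cos²(70° − 0°) = I₀ cos²(70°) = 0.117 I₀.
I₂ = I₁ cos²(130° − 70°) = 0.117 I₀ · cos²(60°) = 0.02924 I₀.
I₃ = I₂ cos²(94° − 130°) = 0.02924 I₀ · cos²(36°) = 0.01914 I₀.
So 4.94 W/m² = 0.01914 I₀, giving I₀ = 4.94/0.01914 = 258.1 W/m².

I₀ ≈ 258 W/m²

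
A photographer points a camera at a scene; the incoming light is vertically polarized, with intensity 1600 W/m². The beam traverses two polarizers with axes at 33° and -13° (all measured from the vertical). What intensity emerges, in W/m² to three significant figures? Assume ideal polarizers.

By Malus's law, I₁ = 1600 W/m² · cos²(33°) = 1125 W/m².
I₂ = I₁ · cos²(46°) = 1125 · 0.4826 = 543.1 W/m².

I ≈ 543 W/m²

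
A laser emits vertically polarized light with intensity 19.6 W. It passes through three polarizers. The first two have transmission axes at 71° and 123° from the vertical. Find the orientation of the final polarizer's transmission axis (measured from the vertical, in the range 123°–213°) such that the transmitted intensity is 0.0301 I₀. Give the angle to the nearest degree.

θ ≈ 153°

By Malus's law, I₁ = I₀ cos²(71° − 0°) = I₀ cos²(71°) = 0.106 I₀.
I₂ = I₁ cos²(123° − 71°) = 0.106 I₀ · cos²(52°) = 0.04018 I₀.
Need I₃/I₀ = 0.0301, so cos²(θ − 123°) = 0.0301 / 0.04018 = 0.7492.
θ − 123° = arccos(√0.7492) = 30.1°, giving θ ≈ 123 + 30.1 = 153.1°.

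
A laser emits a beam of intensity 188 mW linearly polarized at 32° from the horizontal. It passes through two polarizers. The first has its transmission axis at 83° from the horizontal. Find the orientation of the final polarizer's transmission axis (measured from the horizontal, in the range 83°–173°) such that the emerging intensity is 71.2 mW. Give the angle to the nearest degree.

By Malus's law, I₁ = I₀ cos²(83° − 32°) = I₀ cos²(51°) = 0.396 I₀.
Target fraction: 71.2 / 188 mW = 0.3787 of I₀.
Need I₂/I₀ = 0.3787, so cos²(θ − 83°) = 0.3787 / 0.396 = 0.9563.
θ − 83° = arccos(√0.9563) = 12.1°, giving θ ≈ 83 + 12.1 = 95.1°.

θ ≈ 95°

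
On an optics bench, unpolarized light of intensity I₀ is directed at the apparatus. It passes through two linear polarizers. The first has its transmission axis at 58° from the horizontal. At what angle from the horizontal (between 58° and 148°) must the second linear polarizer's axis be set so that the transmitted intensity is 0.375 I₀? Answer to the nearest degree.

Unpolarized light through the first polarizer → I₁ = ½ I₀, now polarized at 58°.
Need I₂/I₀ = 0.375, so cos²(θ − 58°) = 0.375 / 0.5 = 0.75.
θ − 58° = arccos(√0.75) = 30.0°, giving θ ≈ 58 + 30.0 = 88.0°.

θ ≈ 88°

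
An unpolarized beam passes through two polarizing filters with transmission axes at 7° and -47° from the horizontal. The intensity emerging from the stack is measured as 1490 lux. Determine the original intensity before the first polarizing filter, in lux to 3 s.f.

I₀ ≈ 8630 lux

Unpolarized light through the first polarizer → I₁ = ½ I₀, now polarized at 7°.
I₂ = I₁ cos²(-47° − 7°) = 0.5 I₀ · cos²(54°) = 0.1727 I₀.
So 1490 lux = 0.1727 I₀, giving I₀ = 1490/0.1727 = 8625 lux.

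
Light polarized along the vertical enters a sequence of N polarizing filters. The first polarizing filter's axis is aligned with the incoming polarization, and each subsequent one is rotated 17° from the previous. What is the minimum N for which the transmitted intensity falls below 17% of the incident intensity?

First polarizer is aligned with the polarization: full transmission.
Each further stage multiplies by cos²(17°) = 0.9145.
After N polarizers: T = 0.9145^(N−1). Require T < 0.17 ⇒ N−1 > ln(0.17)/ln(0.9145) = 19.83, so N−1 ≥ 20 and N = 21.
Check: N=21 gives T = 0.1674 < 0.17; N=20 gives T = 0.1831.

N = 21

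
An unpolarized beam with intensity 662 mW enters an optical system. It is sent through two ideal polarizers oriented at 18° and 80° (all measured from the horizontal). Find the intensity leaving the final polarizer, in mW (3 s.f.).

I ≈ 73.0 mW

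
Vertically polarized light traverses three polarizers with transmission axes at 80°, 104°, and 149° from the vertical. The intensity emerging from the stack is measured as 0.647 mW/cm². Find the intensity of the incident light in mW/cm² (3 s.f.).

I₁ = I₀ cos²(80° − 0°) = I₀ cos²(80°) = 0.03015 I₀.
I₂ = I₁ cos²(104° − 80°) = 0.03015 I₀ · cos²(24°) = 0.02517 I₀.
I₃ = I₂ cos²(149° − 104°) = 0.02517 I₀ · cos²(45°) = 0.01258 I₀.
So 0.647 mW/cm² = 0.01258 I₀, giving I₀ = 0.647/0.01258 = 51.42 mW/cm².

I₀ ≈ 51.4 mW/cm²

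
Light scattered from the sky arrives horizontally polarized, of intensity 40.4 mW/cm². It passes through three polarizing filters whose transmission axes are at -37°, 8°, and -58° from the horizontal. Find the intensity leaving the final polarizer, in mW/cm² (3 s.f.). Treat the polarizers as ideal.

I ≈ 2.13 mW/cm²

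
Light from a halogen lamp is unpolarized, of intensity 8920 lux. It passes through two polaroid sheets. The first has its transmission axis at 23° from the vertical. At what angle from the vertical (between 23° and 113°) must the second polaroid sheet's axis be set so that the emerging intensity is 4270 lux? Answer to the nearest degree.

Unpolarized light through the first polarizer → I₁ = ½ I₀, now polarized at 23°.
Target fraction: 4270 / 8920 lux = 0.4787 of I₀.
Need I₂/I₀ = 0.4787, so cos²(θ − 23°) = 0.4787 / 0.5 = 0.9574.
θ − 23° = arccos(√0.9574) = 11.9°, giving θ ≈ 23 + 11.9 = 34.9°.

θ ≈ 35°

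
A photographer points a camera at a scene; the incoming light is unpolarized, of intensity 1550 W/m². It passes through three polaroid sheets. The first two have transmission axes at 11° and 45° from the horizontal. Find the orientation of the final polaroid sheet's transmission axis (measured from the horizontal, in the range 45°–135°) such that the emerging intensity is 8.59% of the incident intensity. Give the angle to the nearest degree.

θ ≈ 105°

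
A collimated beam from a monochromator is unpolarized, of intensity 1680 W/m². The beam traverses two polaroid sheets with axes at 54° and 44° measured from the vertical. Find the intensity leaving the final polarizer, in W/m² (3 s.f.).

I ≈ 815 W/m²

Unpolarized light through the first polarizer → I₁ = 1680 W/m²/2 = 840 W/m², polarized at 54°.
I₂ = I₁ · cos²(10°) = 840 · 0.9698 = 814.7 W/m².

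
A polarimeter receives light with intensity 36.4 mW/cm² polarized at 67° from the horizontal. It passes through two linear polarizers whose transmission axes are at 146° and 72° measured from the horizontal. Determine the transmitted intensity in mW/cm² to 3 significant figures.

I₁ = 36.4 mW/cm² · cos²(79°) = 1.325 mW/cm².
I₂ = I₁ · cos²(74°) = 1.325 · 0.07598 = 0.1007 mW/cm².

I ≈ 0.101 mW/cm²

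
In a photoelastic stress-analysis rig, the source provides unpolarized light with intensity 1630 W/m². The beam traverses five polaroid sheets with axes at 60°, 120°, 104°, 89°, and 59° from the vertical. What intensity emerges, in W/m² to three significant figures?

I ≈ 132 W/m²

Unpolarized light through the first polarizer → I₁ = 1630 W/m²/2 = 815 W/m², polarized at 60°.
I₂ = I₁ · cos²(60°) = 815 · 0.25 = 203.8 W/m².
I₃ = I₂ · cos²(16°) = 203.8 · 0.924 = 188.3 W/m².
I₄ = I₃ · cos²(15°) = 188.3 · 0.933 = 175.7 W/m².
I₅ = I₄ · cos²(30°) = 175.7 · 0.75 = 131.7 W/m².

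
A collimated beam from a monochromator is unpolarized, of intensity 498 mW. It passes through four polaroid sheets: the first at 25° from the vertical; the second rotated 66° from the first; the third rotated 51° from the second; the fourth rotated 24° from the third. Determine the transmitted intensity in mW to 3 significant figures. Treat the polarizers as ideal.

Unpolarized light through the first polarizer → I₁ = 498 mW/2 = 249 mW, polarized at 25°.
I₂ = I₁ · cos²(66°) = 249 · 0.1654 = 41.19 mW.
I₃ = I₂ · cos²(51°) = 41.19 · 0.396 = 16.31 mW.
I₄ = I₃ · cos²(24°) = 16.31 · 0.8346 = 13.62 mW.

I ≈ 13.6 mW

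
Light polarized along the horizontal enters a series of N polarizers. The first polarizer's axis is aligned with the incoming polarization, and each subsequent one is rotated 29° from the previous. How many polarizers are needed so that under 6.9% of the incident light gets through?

N = 11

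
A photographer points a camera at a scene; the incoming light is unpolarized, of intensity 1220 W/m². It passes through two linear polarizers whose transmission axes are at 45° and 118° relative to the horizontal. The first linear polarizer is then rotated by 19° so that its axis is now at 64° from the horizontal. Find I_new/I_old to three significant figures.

I_new/I_old ≈ 4.04

Before rotation:
Unpolarized light through the first polarizer → I₁ = ½ I₀, now polarized at 45°.
I₂ = I₁ cos²(118° − 45°) = 0.5 I₀ · cos²(73°) = 0.04274 I₀.
After rotation:
Unpolarized light through the first polarizer → I₁ = ½ I₀, now polarized at 64°.
I₂ = I₁ cos²(118° − 64°) = 0.5 I₀ · cos²(54°) = 0.1727 I₀.
Ratio = 0.1727 / 0.04274 = 4.042.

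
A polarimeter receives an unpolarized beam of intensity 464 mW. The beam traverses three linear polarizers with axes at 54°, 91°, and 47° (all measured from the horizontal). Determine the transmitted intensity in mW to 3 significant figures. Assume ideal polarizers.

Unpolarized light through the first polarizer → I₁ = 464 mW/2 = 232 mW, polarized at 54°.
I₂ = I₁ · cos²(37°) = 232 · 0.6378 = 148 mW.
I₃ = I₂ · cos²(44°) = 148 · 0.5174 = 76.57 mW.

I ≈ 76.6 mW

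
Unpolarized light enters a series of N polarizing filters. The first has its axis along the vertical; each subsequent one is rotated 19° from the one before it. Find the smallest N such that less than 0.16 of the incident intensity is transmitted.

N = 12

First polarizer halves the unpolarized light: factor 1/2.
Each further stage multiplies by cos²(19°) = 0.894.
After N polarizers: T = 0.5·0.894^(N−1). Require T < 0.16 ⇒ N−1 > ln(0.16/0.5)/ln(0.894) = 10.17, so N−1 ≥ 11 and N = 12.
Check: N=12 gives T = 0.1458 < 0.16; N=11 gives T = 0.1631.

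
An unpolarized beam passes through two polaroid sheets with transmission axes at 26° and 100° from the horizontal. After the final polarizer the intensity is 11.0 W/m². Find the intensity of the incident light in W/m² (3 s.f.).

Unpolarized light through the first polarizer → I₁ = ½ I₀, now polarized at 26°.
I₂ = I₁ cos²(100° − 26°) = 0.5 I₀ · cos²(74°) = 0.03799 I₀.
So 11.0 W/m² = 0.03799 I₀, giving I₀ = 11.0/0.03799 = 289.6 W/m².

I₀ ≈ 290 W/m²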